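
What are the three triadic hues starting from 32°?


Triadic: equally spaced at 120° intervals
H1 = 32°
H2 = (32 + 120) mod 360 = 152°
H3 = (32 + 240) mod 360 = 272°
Triadic = 32°, 152°, 272°


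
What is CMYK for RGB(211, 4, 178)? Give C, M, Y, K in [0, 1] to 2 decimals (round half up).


R'=211/255≈0.8275, G'=4/255≈0.0157, B'=178/255≈0.6980
K = 1 - max(R',G',B') = 1 - 211/255 = 44/255 = 0.17254… → 0.17
(1-R'-K)/(1-K) simplifies to (max-R)/max with max = 211:
C = (211-211)/211 = 0/211 = 0 → 0.00
M = (211-4)/211 = 207/211 = 0.98104… → 0.98
Y = (211-178)/211 = 33/211 = 0.15639… → 0.16
= CMYK(0.00, 0.98, 0.16, 0.17)


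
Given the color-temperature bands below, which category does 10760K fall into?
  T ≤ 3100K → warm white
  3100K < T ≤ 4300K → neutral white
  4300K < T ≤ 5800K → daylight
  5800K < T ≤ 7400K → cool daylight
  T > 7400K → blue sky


Temperature: 10760K
10760K > 7400K → blue sky
Classification: blue sky


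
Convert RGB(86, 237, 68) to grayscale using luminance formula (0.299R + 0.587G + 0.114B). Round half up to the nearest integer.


Gray = 0.299×R + 0.587×G + 0.114×B
Gray = 0.299×86 + 0.587×237 + 0.114×68
Gray = 25.714 + 139.119 + 7.752
Gray = 172.585 → round half up → 173
Gray = 173


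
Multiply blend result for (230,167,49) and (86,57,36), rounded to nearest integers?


Multiply: C = A×B/255, rounded to nearest integer
R: 230×86/255 = 19780/255 ≈ 77.569 → 78
G: 167×57/255 = 9519/255 ≈ 37.329 → 37
B: 49×36/255 = 1764/255 ≈ 6.918 → 7
= RGB(78, 37, 7)


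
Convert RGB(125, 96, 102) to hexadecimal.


R = 125 → 7D (hex)
G = 96 → 60 (hex)
B = 102 → 66 (hex)
Hex = #7D6066


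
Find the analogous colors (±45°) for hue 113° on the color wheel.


Base hue: 113°
Left analog: (113 - 45) mod 360 = 68°
Right analog: (113 + 45) mod 360 = 158°
Analogous hues = 68° and 158°


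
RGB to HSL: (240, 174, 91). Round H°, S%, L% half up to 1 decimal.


Normalize: R'=240/255≈0.9412, G'=174/255≈0.6824, B'=91/255≈0.3569
Max=240/255, Min=91/255, Δ=Max-Min=149/255
L = (Max+Min)/2 = (240+91)/510 = 331/510 = 0.64901… → L = 64.9%
L > 0.5 → S = Δ/(2-Max-Min) = 149/(510-240-91) = 149/179 = 0.83240… → S = 83.2%
(the 1/255 factors cancel in S and H, so raw channel differences can be used)
Max is R' → H = 60 × (((G-B)/Δ) mod 6) = 60 × (((174-91)/149) mod 6)
  83/149 = 0.5570…
  H = 60 × 0.5570… = 33.422…° → H = 33.4°
= HSL(33.4°, 83.2%, 64.9%)


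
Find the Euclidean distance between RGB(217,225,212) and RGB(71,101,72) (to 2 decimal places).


d = √[(R₁-R₂)² + (G₁-G₂)² + (B₁-B₂)²]
d = √[(217-71)² + (225-101)² + (212-72)²]
d = √[21316 + 15376 + 19600]
d = √56292
d ≈ 237.26


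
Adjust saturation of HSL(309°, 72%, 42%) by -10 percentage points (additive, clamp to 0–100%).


Original S = 72%
Adjustment = -10 percentage points
New S = 72 + (-10) = 62
Clamp to [0, 100] → 62
= HSL(309°, 62%, 42%)


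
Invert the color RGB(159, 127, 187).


Invert: (255-R, 255-G, 255-B)
R: 255-159 = 96
G: 255-127 = 128
B: 255-187 = 68
= RGB(96, 128, 68)


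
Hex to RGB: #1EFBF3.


1E → 30 (R)
FB → 251 (G)
F3 → 243 (B)
= RGB(30, 251, 243)


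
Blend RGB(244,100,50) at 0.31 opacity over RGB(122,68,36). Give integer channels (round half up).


C = α×F + (1-α)×B, with 1-α = 0.69
R: 0.31×244 + 0.69×122 = 75.64 + 84.18 = 159.82 → 160
G: 0.31×100 + 0.69×68 = 31.00 + 46.92 = 77.92 → 78
B: 0.31×50 + 0.69×36 = 15.50 + 24.84 = 40.34 → 40
= RGB(160, 78, 40)


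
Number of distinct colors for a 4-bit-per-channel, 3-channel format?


Total bits = 4 bits/channel × 3 channels = 12 bits
Distinct colors = 2^12
= 4,096 colors


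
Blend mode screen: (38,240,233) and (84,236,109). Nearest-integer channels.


Screen: C = 255 - (255-A)×(255-B)/255, rounded to nearest integer
R: 255 - (255-38)×(255-84)/255 = 255 - 37107/255 ≈ 255 - 145.518 = 109.482 → 109
G: 255 - (255-240)×(255-236)/255 = 255 - 285/255 ≈ 255 - 1.118 = 253.882 → 254
B: 255 - (255-233)×(255-109)/255 = 255 - 3212/255 ≈ 255 - 12.596 = 242.404 → 242
= RGB(109, 254, 242)


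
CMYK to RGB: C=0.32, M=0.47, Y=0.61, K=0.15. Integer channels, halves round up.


R = 255 × (1-C) × (1-K) = 255 × 0.68 × 0.85 = 147.39 → 147
G = 255 × (1-M) × (1-K) = 255 × 0.53 × 0.85 = 114.8775 → 115
B = 255 × (1-Y) × (1-K) = 255 × 0.39 × 0.85 = 84.5325 → 85
= RGB(147, 115, 85)


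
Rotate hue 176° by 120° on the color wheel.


New hue = (H + rotation) mod 360
New hue = (176 + 120) mod 360
= 296 mod 360
= 296°


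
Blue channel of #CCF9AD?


Color: #CCF9AD
R = CC = 204
G = F9 = 249
B = AD = 173
Blue = 173


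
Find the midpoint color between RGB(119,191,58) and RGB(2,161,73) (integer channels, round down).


Midpoint: each channel = ⌊(C₁+C₂)/2⌋
R: ⌊(119+2)/2⌋ = 60
G: ⌊(191+161)/2⌋ = 176
B: ⌊(58+73)/2⌋ = 65
= RGB(60, 176, 65)


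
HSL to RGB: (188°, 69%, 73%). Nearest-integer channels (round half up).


H=188°, S=0.69, L=0.73
C = (1-|2L-1|)×S = (1-|0.46|)×0.69 = 0.3726
H' = H/60 = 188/60 ≈ 3.1333; X = C×(1-|H' mod 2 - 1|) = 0.32292
m = L - C/2 = 0.73 - 0.1863 = 0.5437
Sector ⌊H'⌋ = 3 → (R',G',B') = (0.0, 0.32292, 0.3726)
RGB = ((R'+m)×255, (G'+m)×255, (B'+m)×255) = (138.6435, 220.9881, 233.6565)
Round half up → RGB(139, 221, 234)


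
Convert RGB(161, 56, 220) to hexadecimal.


R = 161 → A1 (hex)
G = 56 → 38 (hex)
B = 220 → DC (hex)
Hex = #A138DC


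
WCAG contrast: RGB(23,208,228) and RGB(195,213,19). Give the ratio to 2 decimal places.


Linearize each sRGB channel c=v/255: c/12.92 if c ≤ 0.04045 else ((c+0.055)/1.055)^2.4
L = 0.2126×R_lin + 0.7152×G_lin + 0.0722×B_lin
Color 1 (23,208,228):
  R=23: 23/255≈0.0902 > 0.04045 → ((0.0902+0.055)/1.055)^2.4 ≈ 0.00857
  G=208: 208/255≈0.8157 > 0.04045 → ((0.8157+0.055)/1.055)^2.4 ≈ 0.63076
  B=228: 228/255≈0.8941 > 0.04045 → ((0.8941+0.055)/1.055)^2.4 ≈ 0.77582
  L1 = 0.2126×0.00857 + 0.7152×0.63076 + 0.0722×0.77582 ≈ 0.50895
Color 2 (195,213,19):
  R=195: 195/255≈0.7647 > 0.04045 → ((0.7647+0.055)/1.055)^2.4 ≈ 0.54572
  G=213: 213/255≈0.8353 > 0.04045 → ((0.8353+0.055)/1.055)^2.4 ≈ 0.66539
  B=19: 19/255≈0.0745 > 0.04045 → ((0.0745+0.055)/1.055)^2.4 ≈ 0.00651
  L2 = 0.2126×0.54572 + 0.7152×0.66539 + 0.0722×0.00651 ≈ 0.59238
Lighter = 0.59238, Darker = 0.50895
Ratio = (L_lighter + 0.05) / (L_darker + 0.05)
Ratio = (0.59238 + 0.05) / (0.50895 + 0.05) = 0.64238 / 0.55895 ≈ 1.1492
Ratio ≈ 1.15:1


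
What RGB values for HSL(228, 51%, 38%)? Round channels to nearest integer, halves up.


H=228°, S=0.51, L=0.38
C = (1-|2L-1|)×S = (1-|-0.24|)×0.51 = 0.3876
H' = H/60 = 228/60 ≈ 3.8000; X = C×(1-|H' mod 2 - 1|) = 0.07752
m = L - C/2 = 0.38 - 0.1938 = 0.1862
Sector ⌊H'⌋ = 3 → (R',G',B') = (0.0, 0.07752, 0.3876)
RGB = ((R'+m)×255, (G'+m)×255, (B'+m)×255) = (47.481, 67.2486, 146.319)
Round half up → RGB(47, 67, 146)


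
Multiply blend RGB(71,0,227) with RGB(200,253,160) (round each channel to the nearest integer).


Multiply: C = A×B/255, rounded to nearest integer
R: 71×200/255 = 14200/255 ≈ 55.686 → 56
G: 0×253/255 = 0/255 ≈ 0.000 → 0
B: 227×160/255 = 36320/255 ≈ 142.431 → 142
= RGB(56, 0, 142)


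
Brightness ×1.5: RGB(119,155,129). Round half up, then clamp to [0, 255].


Multiply each channel by 1.5, round half up, clamp to [0, 255]
R: 119×1.5 = 178.5 → round → 179
G: 155×1.5 = 232.5 → round → 233
B: 129×1.5 = 193.5 → round → 194
= RGB(179, 233, 194)


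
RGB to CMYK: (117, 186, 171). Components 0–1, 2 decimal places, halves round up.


R'=117/255≈0.4588, G'=186/255≈0.7294, B'=171/255≈0.6706
K = 1 - max(R',G',B') = 1 - 186/255 = 69/255 = 0.27058… → 0.27
(1-R'-K)/(1-K) simplifies to (max-R)/max with max = 186:
C = (186-117)/186 = 69/186 = 0.37096… → 0.37
M = (186-186)/186 = 0/186 = 0 → 0.00
Y = (186-171)/186 = 15/186 = 0.08064… → 0.08
= CMYK(0.37, 0.00, 0.08, 0.27)


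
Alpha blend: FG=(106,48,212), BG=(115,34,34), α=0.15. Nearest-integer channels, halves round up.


C = α×F + (1-α)×B, with 1-α = 0.85
R: 0.15×106 + 0.85×115 = 15.90 + 97.75 = 113.65 → 114
G: 0.15×48 + 0.85×34 = 7.20 + 28.90 = 36.10 → 36
B: 0.15×212 + 0.85×34 = 31.80 + 28.90 = 60.70 → 61
= RGB(114, 36, 61)


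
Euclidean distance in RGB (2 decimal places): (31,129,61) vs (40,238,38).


d = √[(R₁-R₂)² + (G₁-G₂)² + (B₁-B₂)²]
d = √[(31-40)² + (129-238)² + (61-38)²]
d = √[81 + 11881 + 529]
d = √12491
d ≈ 111.76


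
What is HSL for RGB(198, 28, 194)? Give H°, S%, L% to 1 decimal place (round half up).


Normalize: R'=198/255≈0.7765, G'=28/255≈0.1098, B'=194/255≈0.7608
Max=198/255, Min=28/255, Δ=Max-Min=170/255
L = (Max+Min)/2 = (198+28)/510 = 226/510 = 0.44313… → L = 44.3%
L ≤ 0.5 → S = Δ/(Max+Min) = 170/(198+28) = 170/226 = 0.75221… → S = 75.2%
(the 1/255 factors cancel in S and H, so raw channel differences can be used)
Max is R' → H = 60 × (((G-B)/Δ) mod 6) = 60 × (((28-194)/170) mod 6)
  (-166)/170 = -0.9764…; negative, so add 6 → 5.0235…
  H = 60 × 5.0235… = 301.411…° → H = 301.4°
= HSL(301.4°, 75.2%, 44.3%)


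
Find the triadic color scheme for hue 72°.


Triadic: equally spaced at 120° intervals
H1 = 72°
H2 = (72 + 120) mod 360 = 192°
H3 = (72 + 240) mod 360 = 312°
Triadic = 72°, 192°, 312°


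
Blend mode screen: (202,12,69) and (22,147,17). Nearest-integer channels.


Screen: C = 255 - (255-A)×(255-B)/255, rounded to nearest integer
R: 255 - (255-202)×(255-22)/255 = 255 - 12349/255 ≈ 255 - 48.427 = 206.573 → 207
G: 255 - (255-12)×(255-147)/255 = 255 - 26244/255 ≈ 255 - 102.918 = 152.082 → 152
B: 255 - (255-69)×(255-17)/255 = 255 - 44268/255 ≈ 255 - 173.600 = 81.400 → 81
= RGB(207, 152, 81)


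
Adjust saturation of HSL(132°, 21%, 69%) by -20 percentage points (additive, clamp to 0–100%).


Original S = 21%
Adjustment = -20 percentage points
New S = 21 + (-20) = 1
Clamp to [0, 100] → 1
= HSL(132°, 1%, 69%)


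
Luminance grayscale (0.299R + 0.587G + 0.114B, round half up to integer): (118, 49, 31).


Gray = 0.299×R + 0.587×G + 0.114×B
Gray = 0.299×118 + 0.587×49 + 0.114×31
Gray = 35.282 + 28.763 + 3.534
Gray = 67.579 → round half up → 68
Gray = 68


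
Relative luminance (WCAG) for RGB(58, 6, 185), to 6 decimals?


Linearize each channel (sRGB transfer function): c = v/255; c_lin = c/12.92 if c ≤ 0.04045, else ((c+0.055)/1.055)^2.4
  R: 58/255 ≈ 0.227451 > 0.04045 → ((0.227451+0.055)/1.055)^2.4 ≈ 0.042311
  G: 6/255 ≈ 0.023529 ≤ 0.04045 → 0.023529/12.92 ≈ 0.001821
  B: 185/255 ≈ 0.725490 > 0.04045 → ((0.725490+0.055)/1.055)^2.4 ≈ 0.485150
R_lin = 0.042311, G_lin = 0.001821, B_lin = 0.485150
L = 0.2126×R + 0.7152×G + 0.0722×B
L = 0.2126×0.042311 + 0.7152×0.001821 + 0.0722×0.485150
L ≈ 0.045326


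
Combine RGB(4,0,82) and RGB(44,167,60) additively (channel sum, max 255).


Additive: each channel = min(255, C₁+C₂)
R: 4+44 = 48 → 48
G: 0+167 = 167 → 167
B: 82+60 = 142 → 142
= RGB(48, 167, 142)


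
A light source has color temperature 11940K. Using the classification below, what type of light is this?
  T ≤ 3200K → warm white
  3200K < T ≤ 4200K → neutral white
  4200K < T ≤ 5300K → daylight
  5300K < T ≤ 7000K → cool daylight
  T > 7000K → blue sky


Temperature: 11940K
11940K > 7000K → blue sky
Classification: blue sky


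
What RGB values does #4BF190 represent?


4B → 75 (R)
F1 → 241 (G)
90 → 144 (B)
= RGB(75, 241, 144)


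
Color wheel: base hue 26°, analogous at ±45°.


Base hue: 26°
Left analog: (26 - 45) mod 360 = 341°
Right analog: (26 + 45) mod 360 = 71°
Analogous hues = 341° and 71°


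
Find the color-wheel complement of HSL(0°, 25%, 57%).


Complement = opposite side of color wheel = hue + 180°
H' = (0 + 180) mod 360 = 180°
S and L unchanged.
= HSL(180°, 25%, 57%)


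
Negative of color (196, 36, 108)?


Invert: (255-R, 255-G, 255-B)
R: 255-196 = 59
G: 255-36 = 219
B: 255-108 = 147
= RGB(59, 219, 147)


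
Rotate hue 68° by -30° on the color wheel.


New hue = (H + rotation) mod 360
New hue = (68 -30) mod 360
= 38 mod 360
= 38°


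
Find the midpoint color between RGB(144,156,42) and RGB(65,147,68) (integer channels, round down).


Midpoint: each channel = ⌊(C₁+C₂)/2⌋
R: ⌊(144+65)/2⌋ = 104
G: ⌊(156+147)/2⌋ = 151
B: ⌊(42+68)/2⌋ = 55
= RGB(104, 151, 55)


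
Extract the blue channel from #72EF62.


Color: #72EF62
R = 72 = 114
G = EF = 239
B = 62 = 98
Blue = 98


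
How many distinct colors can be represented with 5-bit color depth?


Colors = 2^bits = 2^5
= 32 colors


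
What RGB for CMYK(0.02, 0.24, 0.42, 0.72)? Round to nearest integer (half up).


R = 255 × (1-C) × (1-K) = 255 × 0.98 × 0.28 = 69.972 → 70
G = 255 × (1-M) × (1-K) = 255 × 0.76 × 0.28 = 54.264 → 54
B = 255 × (1-Y) × (1-K) = 255 × 0.58 × 0.28 = 41.412 → 41
= RGB(70, 54, 41)


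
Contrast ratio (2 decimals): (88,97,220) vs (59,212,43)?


Linearize each sRGB channel c=v/255: c/12.92 if c ≤ 0.04045 else ((c+0.055)/1.055)^2.4
L = 0.2126×R_lin + 0.7152×G_lin + 0.0722×B_lin
Color 1 (88,97,220):
  R=88: 88/255≈0.3451 > 0.04045 → ((0.3451+0.055)/1.055)^2.4 ≈ 0.09759
  G=97: 97/255≈0.3804 > 0.04045 → ((0.3804+0.055)/1.055)^2.4 ≈ 0.11954
  B=220: 220/255≈0.8627 > 0.04045 → ((0.8627+0.055)/1.055)^2.4 ≈ 0.71569
  L1 = 0.2126×0.09759 + 0.7152×0.11954 + 0.0722×0.71569 ≈ 0.15791
Color 2 (59,212,43):
  R=59: 59/255≈0.2314 > 0.04045 → ((0.2314+0.055)/1.055)^2.4 ≈ 0.04374
  G=212: 212/255≈0.8314 > 0.04045 → ((0.8314+0.055)/1.055)^2.4 ≈ 0.65837
  B=43: 43/255≈0.1686 > 0.04045 → ((0.1686+0.055)/1.055)^2.4 ≈ 0.02416
  L2 = 0.2126×0.04374 + 0.7152×0.65837 + 0.0722×0.02416 ≈ 0.48191
Lighter = 0.48191, Darker = 0.15791
Ratio = (L_lighter + 0.05) / (L_darker + 0.05)
Ratio = (0.48191 + 0.05) / (0.15791 + 0.05) = 0.53191 / 0.20791 ≈ 2.5583
Ratio ≈ 2.56:1


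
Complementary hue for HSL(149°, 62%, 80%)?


Complement = opposite side of color wheel = hue + 180°
H' = (149 + 180) mod 360 = 329°
S and L unchanged.
= HSL(329°, 62%, 80%)


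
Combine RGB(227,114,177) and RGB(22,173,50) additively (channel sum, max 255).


Additive: each channel = min(255, C₁+C₂)
R: 227+22 = 249 → 249
G: 114+173 = 287 → 255
B: 177+50 = 227 → 227
= RGB(249, 255, 227)


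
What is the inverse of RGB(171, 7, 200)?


Invert: (255-R, 255-G, 255-B)
R: 255-171 = 84
G: 255-7 = 248
B: 255-200 = 55
= RGB(84, 248, 55)


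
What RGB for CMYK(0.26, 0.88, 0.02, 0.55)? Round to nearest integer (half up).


R = 255 × (1-C) × (1-K) = 255 × 0.74 × 0.45 = 84.915 → 85
G = 255 × (1-M) × (1-K) = 255 × 0.12 × 0.45 = 13.77 → 14
B = 255 × (1-Y) × (1-K) = 255 × 0.98 × 0.45 = 112.455 → 112
= RGB(85, 14, 112)


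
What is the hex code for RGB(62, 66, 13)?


R = 62 → 3E (hex)
G = 66 → 42 (hex)
B = 13 → 0D (hex)
Hex = #3E420D


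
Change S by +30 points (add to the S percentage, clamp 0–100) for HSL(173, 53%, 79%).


Original S = 53%
Adjustment = +30 percentage points
New S = 53 + (30) = 83
Clamp to [0, 100] → 83
= HSL(173°, 83%, 79%)


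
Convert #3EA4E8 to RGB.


3E → 62 (R)
A4 → 164 (G)
E8 → 232 (B)
= RGB(62, 164, 232)


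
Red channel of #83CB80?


Color: #83CB80
R = 83 = 131
G = CB = 203
B = 80 = 128
Red = 131


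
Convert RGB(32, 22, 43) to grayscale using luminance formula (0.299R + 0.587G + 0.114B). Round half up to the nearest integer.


Gray = 0.299×R + 0.587×G + 0.114×B
Gray = 0.299×32 + 0.587×22 + 0.114×43
Gray = 9.568 + 12.914 + 4.902
Gray = 27.384 → round half up → 27
Gray = 27


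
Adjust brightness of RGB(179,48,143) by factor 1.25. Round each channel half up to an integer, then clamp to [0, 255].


Multiply each channel by 1.25, round half up, clamp to [0, 255]
R: 179×1.25 = 223.75 → round → 224
G: 48×1.25 = 60
B: 143×1.25 = 178.75 → round → 179
= RGB(224, 60, 179)


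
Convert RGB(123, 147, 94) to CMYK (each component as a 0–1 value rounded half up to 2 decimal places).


R'=123/255≈0.4824, G'=147/255≈0.5765, B'=94/255≈0.3686
K = 1 - max(R',G',B') = 1 - 147/255 = 108/255 = 0.42352… → 0.42
(1-R'-K)/(1-K) simplifies to (max-R)/max with max = 147:
C = (147-123)/147 = 24/147 = 0.16326… → 0.16
M = (147-147)/147 = 0/147 = 0 → 0.00
Y = (147-94)/147 = 53/147 = 0.36054… → 0.36
= CMYK(0.16, 0.00, 0.36, 0.42)


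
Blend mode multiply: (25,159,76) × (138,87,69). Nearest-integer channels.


Multiply: C = A×B/255, rounded to nearest integer
R: 25×138/255 = 3450/255 ≈ 13.529 → 14
G: 159×87/255 = 13833/255 ≈ 54.247 → 54
B: 76×69/255 = 5244/255 ≈ 20.565 → 21
= RGB(14, 54, 21)


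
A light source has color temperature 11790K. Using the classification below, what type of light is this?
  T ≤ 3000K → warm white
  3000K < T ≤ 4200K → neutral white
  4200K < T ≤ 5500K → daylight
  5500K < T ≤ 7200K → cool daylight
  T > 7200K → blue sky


Temperature: 11790K
11790K > 7200K → blue sky
Classification: blue sky


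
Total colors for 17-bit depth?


Colors = 2^bits = 2^17
= 131,072 colors


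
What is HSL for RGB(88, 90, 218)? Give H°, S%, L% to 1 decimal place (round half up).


Normalize: R'=88/255≈0.3451, G'=90/255≈0.3529, B'=218/255≈0.8549
Max=218/255, Min=88/255, Δ=Max-Min=130/255
L = (Max+Min)/2 = (218+88)/510 = 306/510 = 0.6 → L = 60.0%
L > 0.5 → S = Δ/(2-Max-Min) = 130/(510-218-88) = 130/204 = 0.63725… → S = 63.7%
(the 1/255 factors cancel in S and H, so raw channel differences can be used)
Max is B' → H = 60 × ((R-G)/Δ + 4) = 60 × ((88-90)/130 + 4)
  -2/130 + 4 = -0.0153… + 4 = 3.9846…
  H = 60 × 3.9846… = 239.076…° → H = 239.1°
= HSL(239.1°, 63.7%, 60.0%)


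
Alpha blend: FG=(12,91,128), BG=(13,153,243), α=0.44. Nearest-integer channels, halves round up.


C = α×F + (1-α)×B, with 1-α = 0.56
R: 0.44×12 + 0.56×13 = 5.28 + 7.28 = 12.56 → 13
G: 0.44×91 + 0.56×153 = 40.04 + 85.68 = 125.72 → 126
B: 0.44×128 + 0.56×243 = 56.32 + 136.08 = 192.40 → 192
= RGB(13, 126, 192)


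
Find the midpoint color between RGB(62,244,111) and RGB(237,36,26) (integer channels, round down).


Midpoint: each channel = ⌊(C₁+C₂)/2⌋
R: ⌊(62+237)/2⌋ = 149
G: ⌊(244+36)/2⌋ = 140
B: ⌊(111+26)/2⌋ = 68
= RGB(149, 140, 68)


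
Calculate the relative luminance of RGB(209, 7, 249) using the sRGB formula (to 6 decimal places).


Linearize each channel (sRGB transfer function): c = v/255; c_lin = c/12.92 if c ≤ 0.04045, else ((c+0.055)/1.055)^2.4
  R: 209/255 ≈ 0.819608 > 0.04045 → ((0.819608+0.055)/1.055)^2.4 ≈ 0.637597
  G: 7/255 ≈ 0.027451 ≤ 0.04045 → 0.027451/12.92 ≈ 0.002125
  B: 249/255 ≈ 0.976471 > 0.04045 → ((0.976471+0.055)/1.055)^2.4 ≈ 0.947307
R_lin = 0.637597, G_lin = 0.002125, B_lin = 0.947307
L = 0.2126×R + 0.7152×G + 0.0722×B
L = 0.2126×0.637597 + 0.7152×0.002125 + 0.0722×0.947307
L ≈ 0.205468


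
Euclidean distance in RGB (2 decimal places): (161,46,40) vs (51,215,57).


d = √[(R₁-R₂)² + (G₁-G₂)² + (B₁-B₂)²]
d = √[(161-51)² + (46-215)² + (40-57)²]
d = √[12100 + 28561 + 289]
d = √40950
d ≈ 202.36


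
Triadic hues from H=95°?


Triadic: equally spaced at 120° intervals
H1 = 95°
H2 = (95 + 120) mod 360 = 215°
H3 = (95 + 240) mod 360 = 335°
Triadic = 95°, 215°, 335°


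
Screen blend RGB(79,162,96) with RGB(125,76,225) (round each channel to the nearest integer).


Screen: C = 255 - (255-A)×(255-B)/255, rounded to nearest integer
R: 255 - (255-79)×(255-125)/255 = 255 - 22880/255 ≈ 255 - 89.725 = 165.275 → 165
G: 255 - (255-162)×(255-76)/255 = 255 - 16647/255 ≈ 255 - 65.282 = 189.718 → 190
B: 255 - (255-96)×(255-225)/255 = 255 - 4770/255 ≈ 255 - 18.706 = 236.294 → 236
= RGB(165, 190, 236)


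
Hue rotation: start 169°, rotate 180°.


New hue = (H + rotation) mod 360
New hue = (169 + 180) mod 360
= 349 mod 360
= 349°


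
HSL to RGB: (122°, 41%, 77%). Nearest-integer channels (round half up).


H=122°, S=0.41, L=0.77
C = (1-|2L-1|)×S = (1-|0.54|)×0.41 = 0.1886
H' = H/60 = 122/60 ≈ 2.0333; X = C×(1-|H' mod 2 - 1|) ≈ 0.0063
m = L - C/2 = 0.77 - 0.0943 = 0.6757
Sector ⌊H'⌋ = 2 → (R',G',B') = (0.0, 0.1886, ≈0.0063)
RGB = ((R'+m)×255, (G'+m)×255, (B'+m)×255) = (172.3035, 220.3965, 173.9066)
Round half up → RGB(172, 220, 174)


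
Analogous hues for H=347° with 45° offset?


Base hue: 347°
Left analog: (347 - 45) mod 360 = 302°
Right analog: (347 + 45) mod 360 = 32°
Analogous hues = 302° and 32°


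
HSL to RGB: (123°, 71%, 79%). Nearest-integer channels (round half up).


H=123°, S=0.71, L=0.79
C = (1-|2L-1|)×S = (1-|0.58|)×0.71 = 0.2982
H' = H/60 = 123/60 ≈ 2.0500; X = C×(1-|H' mod 2 - 1|) = 0.01491
m = L - C/2 = 0.79 - 0.1491 = 0.6409
Sector ⌊H'⌋ = 2 → (R',G',B') = (0.0, 0.2982, 0.01491)
RGB = ((R'+m)×255, (G'+m)×255, (B'+m)×255) = (163.4295, 239.4705, 167.23155)
Round half up → RGB(163, 239, 167)


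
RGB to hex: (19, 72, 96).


R = 19 → 13 (hex)
G = 72 → 48 (hex)
B = 96 → 60 (hex)
Hex = #134860


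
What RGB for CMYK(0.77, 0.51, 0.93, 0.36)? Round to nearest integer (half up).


R = 255 × (1-C) × (1-K) = 255 × 0.23 × 0.64 = 37.536 → 38
G = 255 × (1-M) × (1-K) = 255 × 0.49 × 0.64 = 79.968 → 80
B = 255 × (1-Y) × (1-K) = 255 × 0.07 × 0.64 = 11.424 → 11
= RGB(38, 80, 11)


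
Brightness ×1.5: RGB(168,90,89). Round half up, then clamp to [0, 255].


Multiply each channel by 1.5, round half up, clamp to [0, 255]
R: 168×1.5 = 252
G: 90×1.5 = 135
B: 89×1.5 = 133.5 → round → 134
= RGB(252, 135, 134)


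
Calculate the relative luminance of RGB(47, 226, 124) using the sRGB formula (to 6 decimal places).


Linearize each channel (sRGB transfer function): c = v/255; c_lin = c/12.92 if c ≤ 0.04045, else ((c+0.055)/1.055)^2.4
  R: 47/255 ≈ 0.184314 > 0.04045 → ((0.184314+0.055)/1.055)^2.4 ≈ 0.028426
  G: 226/255 ≈ 0.886275 > 0.04045 → ((0.886275+0.055)/1.055)^2.4 ≈ 0.760525
  B: 124/255 ≈ 0.486275 > 0.04045 → ((0.486275+0.055)/1.055)^2.4 ≈ 0.201556
R_lin = 0.028426, G_lin = 0.760525, B_lin = 0.201556
L = 0.2126×R + 0.7152×G + 0.0722×B
L = 0.2126×0.028426 + 0.7152×0.760525 + 0.0722×0.201556
L ≈ 0.564523


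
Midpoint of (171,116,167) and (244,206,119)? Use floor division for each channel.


Midpoint: each channel = ⌊(C₁+C₂)/2⌋
R: ⌊(171+244)/2⌋ = 207
G: ⌊(116+206)/2⌋ = 161
B: ⌊(167+119)/2⌋ = 143
= RGB(207, 161, 143)


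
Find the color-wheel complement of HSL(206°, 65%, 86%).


Complement = opposite side of color wheel = hue + 180°
H' = (206 + 180) mod 360 = 26°
S and L unchanged.
= HSL(26°, 65%, 86%)


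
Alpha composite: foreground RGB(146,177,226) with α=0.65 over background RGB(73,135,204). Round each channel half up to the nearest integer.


C = α×F + (1-α)×B, with 1-α = 0.35
R: 0.65×146 + 0.35×73 = 94.90 + 25.55 = 120.45 → 120
G: 0.65×177 + 0.35×135 = 115.05 + 47.25 = 162.30 → 162
B: 0.65×226 + 0.35×204 = 146.90 + 71.40 = 218.30 → 218
= RGB(120, 162, 218)


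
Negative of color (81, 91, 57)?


Invert: (255-R, 255-G, 255-B)
R: 255-81 = 174
G: 255-91 = 164
B: 255-57 = 198
= RGB(174, 164, 198)


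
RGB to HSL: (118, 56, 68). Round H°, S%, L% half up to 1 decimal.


Normalize: R'=118/255≈0.4627, G'=56/255≈0.2196, B'=68/255≈0.2667
Max=118/255, Min=56/255, Δ=Max-Min=62/255
L = (Max+Min)/2 = (118+56)/510 = 174/510 = 0.34117… → L = 34.1%
L ≤ 0.5 → S = Δ/(Max+Min) = 62/(118+56) = 62/174 = 0.35632… → S = 35.6%
(the 1/255 factors cancel in S and H, so raw channel differences can be used)
Max is R' → H = 60 × (((G-B)/Δ) mod 6) = 60 × (((56-68)/62) mod 6)
  (-12)/62 = -0.1935…; negative, so add 6 → 5.8064…
  H = 60 × 5.8064… = 348.387…° → H = 348.4°
= HSL(348.4°, 35.6%, 34.1%)


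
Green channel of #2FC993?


Color: #2FC993
R = 2F = 47
G = C9 = 201
B = 93 = 147
Green = 201


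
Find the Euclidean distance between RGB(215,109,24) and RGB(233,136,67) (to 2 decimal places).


d = √[(R₁-R₂)² + (G₁-G₂)² + (B₁-B₂)²]
d = √[(215-233)² + (109-136)² + (24-67)²]
d = √[324 + 729 + 1849]
d = √2902
d ≈ 53.87


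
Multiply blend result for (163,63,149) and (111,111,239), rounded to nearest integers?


Multiply: C = A×B/255, rounded to nearest integer
R: 163×111/255 = 18093/255 ≈ 70.953 → 71
G: 63×111/255 = 6993/255 ≈ 27.424 → 27
B: 149×239/255 = 35611/255 ≈ 139.651 → 140
= RGB(71, 27, 140)


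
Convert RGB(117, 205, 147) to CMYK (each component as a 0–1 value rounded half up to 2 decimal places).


R'=117/255≈0.4588, G'=205/255≈0.8039, B'=147/255≈0.5765
K = 1 - max(R',G',B') = 1 - 205/255 = 50/255 = 0.19607… → 0.20
(1-R'-K)/(1-K) simplifies to (max-R)/max with max = 205:
C = (205-117)/205 = 88/205 = 0.42926… → 0.43
M = (205-205)/205 = 0/205 = 0 → 0.00
Y = (205-147)/205 = 58/205 = 0.28292… → 0.28
= CMYK(0.43, 0.00, 0.28, 0.20)


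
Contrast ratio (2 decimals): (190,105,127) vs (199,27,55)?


Linearize each sRGB channel c=v/255: c/12.92 if c ≤ 0.04045 else ((c+0.055)/1.055)^2.4
L = 0.2126×R_lin + 0.7152×G_lin + 0.0722×B_lin
Color 1 (190,105,127):
  R=190: 190/255≈0.7451 > 0.04045 → ((0.7451+0.055)/1.055)^2.4 ≈ 0.51492
  G=105: 105/255≈0.4118 > 0.04045 → ((0.4118+0.055)/1.055)^2.4 ≈ 0.14126
  B=127: 127/255≈0.4980 > 0.04045 → ((0.4980+0.055)/1.055)^2.4 ≈ 0.21223
  L1 = 0.2126×0.51492 + 0.7152×0.14126 + 0.0722×0.21223 ≈ 0.22583
Color 2 (199,27,55):
  R=199: 199/255≈0.7804 > 0.04045 → ((0.7804+0.055)/1.055)^2.4 ≈ 0.57112
  G=27: 27/255≈0.1059 > 0.04045 → ((0.1059+0.055)/1.055)^2.4 ≈ 0.01096
  B=55: 55/255≈0.2157 > 0.04045 → ((0.2157+0.055)/1.055)^2.4 ≈ 0.03820
  L2 = 0.2126×0.57112 + 0.7152×0.01096 + 0.0722×0.03820 ≈ 0.13202
Lighter = 0.22583, Darker = 0.13202
Ratio = (L_lighter + 0.05) / (L_darker + 0.05)
Ratio = (0.22583 + 0.05) / (0.13202 + 0.05) = 0.27583 / 0.18202 ≈ 1.5154
Ratio ≈ 1.52:1


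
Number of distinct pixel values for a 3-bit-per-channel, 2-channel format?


Total bits = 3 bits/channel × 2 channels = 6 bits
Distinct pixel values = 2^6
= 64 pixel values


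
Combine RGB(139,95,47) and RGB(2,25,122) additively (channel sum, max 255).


Additive: each channel = min(255, C₁+C₂)
R: 139+2 = 141 → 141
G: 95+25 = 120 → 120
B: 47+122 = 169 → 169
= RGB(141, 120, 169)


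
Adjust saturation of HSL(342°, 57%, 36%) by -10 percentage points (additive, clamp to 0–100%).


Original S = 57%
Adjustment = -10 percentage points
New S = 57 + (-10) = 47
Clamp to [0, 100] → 47
= HSL(342°, 47%, 36%)


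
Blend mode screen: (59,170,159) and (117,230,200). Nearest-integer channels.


Screen: C = 255 - (255-A)×(255-B)/255, rounded to nearest integer
R: 255 - (255-59)×(255-117)/255 = 255 - 27048/255 ≈ 255 - 106.071 = 148.929 → 149
G: 255 - (255-170)×(255-230)/255 = 255 - 2125/255 ≈ 255 - 8.333 = 246.667 → 247
B: 255 - (255-159)×(255-200)/255 = 255 - 5280/255 ≈ 255 - 20.706 = 234.294 → 234
= RGB(149, 247, 234)


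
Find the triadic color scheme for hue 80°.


Triadic: equally spaced at 120° intervals
H1 = 80°
H2 = (80 + 120) mod 360 = 200°
H3 = (80 + 240) mod 360 = 320°
Triadic = 80°, 200°, 320°


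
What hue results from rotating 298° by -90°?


New hue = (H + rotation) mod 360
New hue = (298 -90) mod 360
= 208 mod 360
= 208°


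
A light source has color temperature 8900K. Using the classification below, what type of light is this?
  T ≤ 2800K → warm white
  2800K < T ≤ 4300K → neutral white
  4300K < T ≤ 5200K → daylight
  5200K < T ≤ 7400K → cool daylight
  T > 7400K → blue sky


Temperature: 8900K
8900K > 7400K → blue sky
Classification: blue sky


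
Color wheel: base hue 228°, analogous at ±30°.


Base hue: 228°
Left analog: (228 - 30) mod 360 = 198°
Right analog: (228 + 30) mod 360 = 258°
Analogous hues = 198° and 258°


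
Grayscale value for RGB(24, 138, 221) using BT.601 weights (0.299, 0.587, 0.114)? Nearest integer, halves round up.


Gray = 0.299×R + 0.587×G + 0.114×B
Gray = 0.299×24 + 0.587×138 + 0.114×221
Gray = 7.176 + 81.006 + 25.194
Gray = 113.376 → round half up → 113
Gray = 113


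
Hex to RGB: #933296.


93 → 147 (R)
32 → 50 (G)
96 → 150 (B)
= RGB(147, 50, 150)


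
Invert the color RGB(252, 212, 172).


Invert: (255-R, 255-G, 255-B)
R: 255-252 = 3
G: 255-212 = 43
B: 255-172 = 83
= RGB(3, 43, 83)


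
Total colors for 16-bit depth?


Colors = 2^bits = 2^16
= 65,536 colors


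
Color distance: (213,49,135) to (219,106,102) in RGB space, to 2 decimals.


d = √[(R₁-R₂)² + (G₁-G₂)² + (B₁-B₂)²]
d = √[(213-219)² + (49-106)² + (135-102)²]
d = √[36 + 3249 + 1089]
d = √4374
d ≈ 66.14


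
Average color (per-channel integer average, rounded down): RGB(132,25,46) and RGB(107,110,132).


Midpoint: each channel = ⌊(C₁+C₂)/2⌋
R: ⌊(132+107)/2⌋ = 119
G: ⌊(25+110)/2⌋ = 67
B: ⌊(46+132)/2⌋ = 89
= RGB(119, 67, 89)


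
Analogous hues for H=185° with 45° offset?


Base hue: 185°
Left analog: (185 - 45) mod 360 = 140°
Right analog: (185 + 45) mod 360 = 230°
Analogous hues = 140° and 230°


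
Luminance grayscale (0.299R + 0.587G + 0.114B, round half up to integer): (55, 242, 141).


Gray = 0.299×R + 0.587×G + 0.114×B
Gray = 0.299×55 + 0.587×242 + 0.114×141
Gray = 16.445 + 142.054 + 16.074
Gray = 174.573 → round half up → 175
Gray = 175


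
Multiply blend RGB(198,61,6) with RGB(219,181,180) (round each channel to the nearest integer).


Multiply: C = A×B/255, rounded to nearest integer
R: 198×219/255 = 43362/255 ≈ 170.047 → 170
G: 61×181/255 = 11041/255 ≈ 43.298 → 43
B: 6×180/255 = 1080/255 ≈ 4.235 → 4
= RGB(170, 43, 4)


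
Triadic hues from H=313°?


Triadic: equally spaced at 120° intervals
H1 = 313°
H2 = (313 + 120) mod 360 = 73°
H3 = (313 + 240) mod 360 = 193°
Triadic = 313°, 73°, 193°


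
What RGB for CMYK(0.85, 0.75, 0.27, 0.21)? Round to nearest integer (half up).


R = 255 × (1-C) × (1-K) = 255 × 0.15 × 0.79 = 30.2175 → 30
G = 255 × (1-M) × (1-K) = 255 × 0.25 × 0.79 = 50.3625 → 50
B = 255 × (1-Y) × (1-K) = 255 × 0.73 × 0.79 = 147.0585 → 147
= RGB(30, 50, 147)


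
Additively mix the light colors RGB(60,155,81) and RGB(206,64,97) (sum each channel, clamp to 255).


Additive: each channel = min(255, C₁+C₂)
R: 60+206 = 266 → 255
G: 155+64 = 219 → 219
B: 81+97 = 178 → 178
= RGB(255, 219, 178)


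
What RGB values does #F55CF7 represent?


F5 → 245 (R)
5C → 92 (G)
F7 → 247 (B)
= RGB(245, 92, 247)


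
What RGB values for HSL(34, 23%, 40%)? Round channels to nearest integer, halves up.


H=34°, S=0.23, L=0.40
C = (1-|2L-1|)×S = (1-|-0.20|)×0.23 = 0.184
H' = H/60 = 34/60 ≈ 0.5667; X = C×(1-|H' mod 2 - 1|) ≈ 0.1043
m = L - C/2 = 0.40 - 0.092 = 0.308
Sector ⌊H'⌋ = 0 → (R',G',B') = (0.184, ≈0.1043, 0.0)
RGB = ((R'+m)×255, (G'+m)×255, (B'+m)×255) = (125.46, 105.128, 78.54)
Round half up → RGB(125, 105, 79)


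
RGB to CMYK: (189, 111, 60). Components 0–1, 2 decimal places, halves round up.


R'=189/255≈0.7412, G'=111/255≈0.4353, B'=60/255≈0.2353
K = 1 - max(R',G',B') = 1 - 189/255 = 66/255 = 0.25882… → 0.26
(1-R'-K)/(1-K) simplifies to (max-R)/max with max = 189:
C = (189-189)/189 = 0/189 = 0 → 0.00
M = (189-111)/189 = 78/189 = 0.41269… → 0.41
Y = (189-60)/189 = 129/189 = 0.68253… → 0.68
= CMYK(0.00, 0.41, 0.68, 0.26)


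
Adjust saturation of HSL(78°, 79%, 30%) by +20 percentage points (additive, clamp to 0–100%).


Original S = 79%
Adjustment = +20 percentage points
New S = 79 + (20) = 99
Clamp to [0, 100] → 99
= HSL(78°, 99%, 30%)


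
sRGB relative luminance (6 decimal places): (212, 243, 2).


Linearize each channel (sRGB transfer function): c = v/255; c_lin = c/12.92 if c ≤ 0.04045, else ((c+0.055)/1.055)^2.4
  R: 212/255 ≈ 0.831373 > 0.04045 → ((0.831373+0.055)/1.055)^2.4 ≈ 0.658375
  G: 243/255 ≈ 0.952941 > 0.04045 → ((0.952941+0.055)/1.055)^2.4 ≈ 0.896269
  B: 2/255 ≈ 0.007843 ≤ 0.04045 → 0.007843/12.92 ≈ 0.000607
R_lin = 0.658375, G_lin = 0.896269, B_lin = 0.000607
L = 0.2126×R + 0.7152×G + 0.0722×B
L = 0.2126×0.658375 + 0.7152×0.896269 + 0.0722×0.000607
L ≈ 0.781026


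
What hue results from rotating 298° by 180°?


New hue = (H + rotation) mod 360
New hue = (298 + 180) mod 360
= 478 mod 360
= 118°


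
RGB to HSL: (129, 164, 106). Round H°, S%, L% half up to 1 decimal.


Normalize: R'=129/255≈0.5059, G'=164/255≈0.6431, B'=106/255≈0.4157
Max=164/255, Min=106/255, Δ=Max-Min=58/255
L = (Max+Min)/2 = (164+106)/510 = 270/510 = 0.52941… → L = 52.9%
L > 0.5 → S = Δ/(2-Max-Min) = 58/(510-164-106) = 58/240 = 0.24166… → S = 24.2%
(the 1/255 factors cancel in S and H, so raw channel differences can be used)
Max is G' → H = 60 × ((B-R)/Δ + 2) = 60 × ((106-129)/58 + 2)
  -23/58 + 2 = -0.3965… + 2 = 1.6034…
  H = 60 × 1.6034… = 96.206…° → H = 96.2°
= HSL(96.2°, 24.2%, 52.9%)


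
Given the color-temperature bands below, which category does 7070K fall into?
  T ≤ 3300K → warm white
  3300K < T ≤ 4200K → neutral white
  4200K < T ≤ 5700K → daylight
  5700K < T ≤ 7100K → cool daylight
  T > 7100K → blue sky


Temperature: 7070K
5700K < 7070K ≤ 7100K → cool daylight
Classification: cool daylight


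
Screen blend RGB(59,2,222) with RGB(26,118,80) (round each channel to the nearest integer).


Screen: C = 255 - (255-A)×(255-B)/255, rounded to nearest integer
R: 255 - (255-59)×(255-26)/255 = 255 - 44884/255 ≈ 255 - 176.016 = 78.984 → 79
G: 255 - (255-2)×(255-118)/255 = 255 - 34661/255 ≈ 255 - 135.925 = 119.075 → 119
B: 255 - (255-222)×(255-80)/255 = 255 - 5775/255 ≈ 255 - 22.647 = 232.353 → 232
= RGB(79, 119, 232)


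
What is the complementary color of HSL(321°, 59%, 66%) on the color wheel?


Complement = opposite side of color wheel = hue + 180°
H' = (321 + 180) mod 360 = 141°
S and L unchanged.
= HSL(141°, 59%, 66%)


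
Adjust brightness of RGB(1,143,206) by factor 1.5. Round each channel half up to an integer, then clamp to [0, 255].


Multiply each channel by 1.5, round half up, clamp to [0, 255]
R: 1×1.5 = 1.5 → round → 2
G: 143×1.5 = 214.5 → round → 215
B: 206×1.5 = 309 → clamp → 255
= RGB(2, 215, 255)


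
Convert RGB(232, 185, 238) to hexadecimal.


R = 232 → E8 (hex)
G = 185 → B9 (hex)
B = 238 → EE (hex)
Hex = #E8B9EE


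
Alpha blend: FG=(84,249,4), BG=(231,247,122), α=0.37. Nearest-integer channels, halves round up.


C = α×F + (1-α)×B, with 1-α = 0.63
R: 0.37×84 + 0.63×231 = 31.08 + 145.53 = 176.61 → 177
G: 0.37×249 + 0.63×247 = 92.13 + 155.61 = 247.74 → 248
B: 0.37×4 + 0.63×122 = 1.48 + 76.86 = 78.34 → 78
= RGB(177, 248, 78)


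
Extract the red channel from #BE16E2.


Color: #BE16E2
R = BE = 190
G = 16 = 22
B = E2 = 226
Red = 190


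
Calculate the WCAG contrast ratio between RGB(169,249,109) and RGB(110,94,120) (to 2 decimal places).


Linearize each sRGB channel c=v/255: c/12.92 if c ≤ 0.04045 else ((c+0.055)/1.055)^2.4
L = 0.2126×R_lin + 0.7152×G_lin + 0.0722×B_lin
Color 1 (169,249,109):
  R=169: 169/255≈0.6627 > 0.04045 → ((0.6627+0.055)/1.055)^2.4 ≈ 0.39676
  G=249: 249/255≈0.9765 > 0.04045 → ((0.9765+0.055)/1.055)^2.4 ≈ 0.94731
  B=109: 109/255≈0.4275 > 0.04045 → ((0.4275+0.055)/1.055)^2.4 ≈ 0.15293
  L1 = 0.2126×0.39676 + 0.7152×0.94731 + 0.0722×0.15293 ≈ 0.77291
Color 2 (110,94,120):
  R=110: 110/255≈0.4314 > 0.04045 → ((0.4314+0.055)/1.055)^2.4 ≈ 0.15593
  G=94: 94/255≈0.3686 > 0.04045 → ((0.3686+0.055)/1.055)^2.4 ≈ 0.11193
  B=120: 120/255≈0.4706 > 0.04045 → ((0.4706+0.055)/1.055)^2.4 ≈ 0.18782
  L2 = 0.2126×0.15593 + 0.7152×0.11193 + 0.0722×0.18782 ≈ 0.12676
Lighter = 0.77291, Darker = 0.12676
Ratio = (L_lighter + 0.05) / (L_darker + 0.05)
Ratio = (0.77291 + 0.05) / (0.12676 + 0.05) = 0.82291 / 0.17676 ≈ 4.6554
Ratio ≈ 4.66:1


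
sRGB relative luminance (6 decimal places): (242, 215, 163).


Linearize each channel (sRGB transfer function): c = v/255; c_lin = c/12.92 if c ≤ 0.04045, else ((c+0.055)/1.055)^2.4
  R: 242/255 ≈ 0.949020 > 0.04045 → ((0.949020+0.055)/1.055)^2.4 ≈ 0.887923
  G: 215/255 ≈ 0.843137 > 0.04045 → ((0.843137+0.055)/1.055)^2.4 ≈ 0.679542
  B: 163/255 ≈ 0.639216 > 0.04045 → ((0.639216+0.055)/1.055)^2.4 ≈ 0.366253
R_lin = 0.887923, G_lin = 0.679542, B_lin = 0.366253
L = 0.2126×R + 0.7152×G + 0.0722×B
L = 0.2126×0.887923 + 0.7152×0.679542 + 0.0722×0.366253
L ≈ 0.701225


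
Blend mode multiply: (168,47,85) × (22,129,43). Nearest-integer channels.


Multiply: C = A×B/255, rounded to nearest integer
R: 168×22/255 = 3696/255 ≈ 14.494 → 14
G: 47×129/255 = 6063/255 ≈ 23.776 → 24
B: 85×43/255 = 3655/255 ≈ 14.333 → 14
= RGB(14, 24, 14)


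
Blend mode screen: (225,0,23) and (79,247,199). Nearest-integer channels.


Screen: C = 255 - (255-A)×(255-B)/255, rounded to nearest integer
R: 255 - (255-225)×(255-79)/255 = 255 - 5280/255 ≈ 255 - 20.706 = 234.294 → 234
G: 255 - (255-0)×(255-247)/255 = 255 - 2040/255 ≈ 255 - 8.000 = 247.000 → 247
B: 255 - (255-23)×(255-199)/255 = 255 - 12992/255 ≈ 255 - 50.949 = 204.051 → 204
= RGB(234, 247, 204)


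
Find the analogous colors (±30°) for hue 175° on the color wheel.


Base hue: 175°
Left analog: (175 - 30) mod 360 = 145°
Right analog: (175 + 30) mod 360 = 205°
Analogous hues = 145° and 205°


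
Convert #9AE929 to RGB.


9A → 154 (R)
E9 → 233 (G)
29 → 41 (B)
= RGB(154, 233, 41)


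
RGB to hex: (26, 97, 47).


R = 26 → 1A (hex)
G = 97 → 61 (hex)
B = 47 → 2F (hex)
Hex = #1A612F


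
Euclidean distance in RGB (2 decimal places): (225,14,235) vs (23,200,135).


d = √[(R₁-R₂)² + (G₁-G₂)² + (B₁-B₂)²]
d = √[(225-23)² + (14-200)² + (235-135)²]
d = √[40804 + 34596 + 10000]
d = √85400
d ≈ 292.23


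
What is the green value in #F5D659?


Color: #F5D659
R = F5 = 245
G = D6 = 214
B = 59 = 89
Green = 214


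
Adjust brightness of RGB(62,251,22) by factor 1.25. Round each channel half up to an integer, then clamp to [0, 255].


Multiply each channel by 1.25, round half up, clamp to [0, 255]
R: 62×1.25 = 77.5 → round → 78
G: 251×1.25 = 313.75 → round → 314 → clamp → 255
B: 22×1.25 = 27.5 → round → 28
= RGB(78, 255, 28)


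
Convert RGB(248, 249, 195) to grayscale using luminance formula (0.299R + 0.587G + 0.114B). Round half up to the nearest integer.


Gray = 0.299×R + 0.587×G + 0.114×B
Gray = 0.299×248 + 0.587×249 + 0.114×195
Gray = 74.152 + 146.163 + 22.230
Gray = 242.545 → round half up → 243
Gray = 243


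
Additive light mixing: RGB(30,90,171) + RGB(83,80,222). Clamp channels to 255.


Additive: each channel = min(255, C₁+C₂)
R: 30+83 = 113 → 113
G: 90+80 = 170 → 170
B: 171+222 = 393 → 255
= RGB(113, 170, 255)


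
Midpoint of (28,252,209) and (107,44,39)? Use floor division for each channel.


Midpoint: each channel = ⌊(C₁+C₂)/2⌋
R: ⌊(28+107)/2⌋ = 67
G: ⌊(252+44)/2⌋ = 148
B: ⌊(209+39)/2⌋ = 124
= RGB(67, 148, 124)


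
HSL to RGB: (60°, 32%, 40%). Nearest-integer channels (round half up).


H=60°, S=0.32, L=0.40
C = (1-|2L-1|)×S = (1-|-0.20|)×0.32 = 0.256
H' = H/60 = 60/60 ≈ 1.0000; X = C×(1-|H' mod 2 - 1|) = 0.256
m = L - C/2 = 0.40 - 0.128 = 0.272
Sector ⌊H'⌋ = 1 → (R',G',B') = (0.256, 0.256, 0.0)
RGB = ((R'+m)×255, (G'+m)×255, (B'+m)×255) = (134.64, 134.64, 69.36)
Round half up → RGB(135, 135, 69)
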